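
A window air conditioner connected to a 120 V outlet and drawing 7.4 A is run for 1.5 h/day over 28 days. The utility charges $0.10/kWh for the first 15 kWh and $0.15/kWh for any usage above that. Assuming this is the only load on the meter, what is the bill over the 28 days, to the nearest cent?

Power = 7.4 A × 120 V = 888 W = 0.888 kW
Runtime = 1.5 h/day × 28 days = 42 h
Energy = 0.888 kW × 42 h = 37.296 kWh
Tier 1 (0–15 kWh): 15 × $0.10 = $1.5
Above 15 kWh: 22.296 × $0.15 = $3.3444
Bill = $4.84

$4.84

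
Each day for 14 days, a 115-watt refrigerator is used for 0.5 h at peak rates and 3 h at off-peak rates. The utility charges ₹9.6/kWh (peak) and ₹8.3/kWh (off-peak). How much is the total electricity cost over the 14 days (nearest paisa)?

₹47.82

Peak energy = 0.115 kW × 0.5 h × 14 = 0.805 kWh
Off-peak energy = 0.115 kW × 3 h × 14 = 4.83 kWh
Cost = 0.805 × ₹9.6 + 4.83 × ₹8.3 = ₹7.728 + ₹40.089 = ₹47.82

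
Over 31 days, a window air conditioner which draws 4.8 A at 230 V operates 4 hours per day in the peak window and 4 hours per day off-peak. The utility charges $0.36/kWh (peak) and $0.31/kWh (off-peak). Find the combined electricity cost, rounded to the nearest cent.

$91.72

Power = 4.8 A × 230 V = 1104 W = 1.104 kW
Peak energy = 1.104 kW × 4 h × 31 = 136.896 kWh
Off-peak energy = 1.104 kW × 4 h × 31 = 136.896 kWh
Cost = 136.896 × $0.36 + 136.896 × $0.31 = $49.28256 + $42.43776 = $91.72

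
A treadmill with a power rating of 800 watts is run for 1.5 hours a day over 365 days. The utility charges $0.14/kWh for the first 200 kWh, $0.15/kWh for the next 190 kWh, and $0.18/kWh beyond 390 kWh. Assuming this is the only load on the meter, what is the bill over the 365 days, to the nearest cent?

Runtime = 1.5 h/day × 365 days = 547.5 h
Energy = 0.8 kW × 547.5 h = 438 kWh
Tier 1 (0–200 kWh): 200 × $0.14 = $28
Tier 2 (200–390 kWh): 190 × $0.15 = $28.5
Above 390 kWh: 48 × $0.18 = $8.64
Bill = $65.14

$65.14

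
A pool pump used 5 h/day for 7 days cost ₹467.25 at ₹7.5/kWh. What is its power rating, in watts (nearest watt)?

1780 W

Energy = ₹467.25 ÷ ₹7.5/kWh = 62.3 kWh
Runtime = 5 h/day × 7 days = 35 h
Power = 62.3 kWh ÷ 35 h = 1.78 kW = 1780 W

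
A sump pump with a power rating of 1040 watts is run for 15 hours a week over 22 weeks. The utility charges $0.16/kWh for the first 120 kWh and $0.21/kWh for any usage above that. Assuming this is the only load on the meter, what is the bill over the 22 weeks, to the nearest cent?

$66.07

Runtime = 15 h/week × 22 weeks = 330 h
Energy = 1.04 kW × 330 h = 343.2 kWh
Tier 1 (0–120 kWh): 120 × $0.16 = $19.2
Above 120 kWh: 223.2 × $0.21 = $46.872
Bill = $66.07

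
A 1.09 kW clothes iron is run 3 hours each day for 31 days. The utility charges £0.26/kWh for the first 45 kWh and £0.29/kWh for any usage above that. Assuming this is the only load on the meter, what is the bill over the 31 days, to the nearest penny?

£28.05

Runtime = 3 h/day × 31 days = 93 h
Energy = 1.09 kW × 93 h = 101.37 kWh
Tier 1 (0–45 kWh): 45 × £0.26 = £11.7
Above 45 kWh: 56.37 × £0.29 = £16.3473
Bill = £28.05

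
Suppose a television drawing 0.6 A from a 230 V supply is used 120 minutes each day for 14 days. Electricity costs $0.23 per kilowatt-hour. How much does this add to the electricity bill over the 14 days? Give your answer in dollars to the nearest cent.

$0.89

Power = 0.6 A × 230 V = 138 W = 0.138 kW
Runtime = 120 min × 14 = 1680 min = 28 h
Energy = 0.138 kW × 28 h = 3.864 kWh
Cost = 3.864 kWh × $0.23/kWh = $0.89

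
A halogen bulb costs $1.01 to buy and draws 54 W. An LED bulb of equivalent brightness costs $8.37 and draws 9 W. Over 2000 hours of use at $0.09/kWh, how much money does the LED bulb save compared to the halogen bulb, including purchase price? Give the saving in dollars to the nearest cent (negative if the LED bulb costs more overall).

halogen bulb: $1.01 + (54/1000) kW × 2000 h × $0.09 = $1.01 + $9.72 = $10.73
LED bulb: $8.37 + (9/1000) kW × 2000 h × $0.09 = $8.37 + $1.62 = $9.99
Saving = $10.73 − $9.99 = $0.74

$0.74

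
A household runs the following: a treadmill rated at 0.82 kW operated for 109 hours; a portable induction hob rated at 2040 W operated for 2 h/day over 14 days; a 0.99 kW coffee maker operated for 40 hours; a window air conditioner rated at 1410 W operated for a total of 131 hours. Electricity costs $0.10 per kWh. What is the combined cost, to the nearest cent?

$37.08

treadmill: 0.82 kW × 109 h = 89.38 kWh
portable induction hob: Runtime = 2 h/day × 14 days = 28 h
portable induction hob: 2.04 kW × 28 h = 57.12 kWh
coffee maker: 0.99 kW × 40 h = 39.6 kWh
window air conditioner: 1.41 kW × 131 h = 184.71 kWh
Total energy = 370.81 kWh
Cost = 370.81 × $0.10 = $37.08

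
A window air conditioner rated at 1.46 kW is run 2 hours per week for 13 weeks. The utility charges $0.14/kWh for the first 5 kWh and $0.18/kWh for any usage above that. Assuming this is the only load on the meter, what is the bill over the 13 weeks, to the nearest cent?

$6.63

Runtime = 2 h/week × 13 weeks = 26 h
Energy = 1.46 kW × 26 h = 37.96 kWh
Tier 1 (0–5 kWh): 5 × $0.14 = $0.7
Above 5 kWh: 32.96 × $0.18 = $5.9328
Bill = $6.63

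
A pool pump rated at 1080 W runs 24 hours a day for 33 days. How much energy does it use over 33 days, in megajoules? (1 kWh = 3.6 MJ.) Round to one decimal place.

Runtime = 24 h × 33 = 792 h
Energy = 1.08 kW × 792 h = 855.36 kWh
= 855.36 × 3.6 MJ = 3079.3 MJ

3079.3 MJ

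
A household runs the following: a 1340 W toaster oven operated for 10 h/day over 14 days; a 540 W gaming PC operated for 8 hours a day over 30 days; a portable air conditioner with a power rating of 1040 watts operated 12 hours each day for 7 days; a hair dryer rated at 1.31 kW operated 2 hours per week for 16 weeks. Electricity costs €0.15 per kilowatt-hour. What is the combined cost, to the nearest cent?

€66.97

toaster oven: Runtime = 10 h/day × 14 days = 140 h
toaster oven: 1.34 kW × 140 h = 187.6 kWh
gaming PC: Runtime = 8 h/day × 30 days = 240 h
gaming PC: 0.54 kW × 240 h = 129.6 kWh
portable air conditioner: Runtime = 12 h/day × 7 days = 84 h
portable air conditioner: 1.04 kW × 84 h = 87.36 kWh
hair dryer: Runtime = 2 h/week × 16 weeks = 32 h
hair dryer: 1.31 kW × 32 h = 41.92 kWh
Total energy = 446.48 kWh
Cost = 446.48 × €0.15 = €66.97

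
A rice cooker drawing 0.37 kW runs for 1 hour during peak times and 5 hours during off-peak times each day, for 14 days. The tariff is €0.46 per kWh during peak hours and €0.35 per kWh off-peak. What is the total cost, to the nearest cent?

Peak energy = 0.37 kW × 1 h × 14 = 5.18 kWh
Off-peak energy = 0.37 kW × 5 h × 14 = 25.9 kWh
Cost = 5.18 × €0.46 + 25.9 × €0.35 = €2.3828 + €9.065 = €11.45

€11.45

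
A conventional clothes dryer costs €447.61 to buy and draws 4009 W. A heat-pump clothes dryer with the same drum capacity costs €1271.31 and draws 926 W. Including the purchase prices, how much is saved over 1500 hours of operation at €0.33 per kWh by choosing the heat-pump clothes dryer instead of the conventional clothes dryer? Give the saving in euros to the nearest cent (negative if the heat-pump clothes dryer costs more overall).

conventional clothes dryer: €447.61 + (4009/1000) kW × 1500 h × €0.33 = €447.61 + €1984.455 = €2432.065
heat-pump clothes dryer: €1271.31 + (926/1000) kW × 1500 h × €0.33 = €1271.31 + €458.37 = €1729.68
Saving = €2432.065 − €1729.68 = €702.385 → €702.39

€702.39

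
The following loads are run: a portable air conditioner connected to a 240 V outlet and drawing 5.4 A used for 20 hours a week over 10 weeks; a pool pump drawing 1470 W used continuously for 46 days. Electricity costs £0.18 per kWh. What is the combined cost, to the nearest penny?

£338.77

portable air conditioner: Power = 5.4 A × 240 V = 1296 W = 1.296 kW
portable air conditioner: Runtime = 20 h/week × 10 weeks = 200 h
portable air conditioner: 1.296 kW × 200 h = 259.2 kWh
pool pump: Runtime = 24 h × 46 = 1104 h
pool pump: 1.47 kW × 1104 h = 1622.88 kWh
Total energy = 1882.08 kWh
Cost = 1882.08 × £0.18 = £338.77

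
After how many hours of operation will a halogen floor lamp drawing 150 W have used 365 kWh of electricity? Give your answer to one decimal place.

2433.3 h

Hours = 365 kWh ÷ 0.15 kW = 2433.3 h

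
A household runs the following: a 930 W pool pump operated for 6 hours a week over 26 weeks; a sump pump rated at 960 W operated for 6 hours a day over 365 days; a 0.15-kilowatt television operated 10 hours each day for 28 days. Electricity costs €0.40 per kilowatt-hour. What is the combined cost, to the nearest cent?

€915.79

pool pump: Runtime = 6 h/week × 26 weeks = 156 h
pool pump: 0.93 kW × 156 h = 145.08 kWh
sump pump: Runtime = 6 h/day × 365 days = 2190 h
sump pump: 0.96 kW × 2190 h = 2102.4 kWh
television: Runtime = 10 h/day × 28 days = 280 h
television: 0.15 kW × 280 h = 42 kWh
Total energy = 2289.48 kWh
Cost = 2289.48 × €0.40 = €915.79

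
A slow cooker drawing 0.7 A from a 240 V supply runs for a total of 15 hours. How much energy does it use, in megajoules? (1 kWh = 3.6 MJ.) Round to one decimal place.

9.1 MJ

Power = 0.7 A × 240 V = 168 W = 0.168 kW
Energy = 0.168 kW × 15 h = 2.52 kWh
= 2.52 × 3.6 MJ = 9.1 MJ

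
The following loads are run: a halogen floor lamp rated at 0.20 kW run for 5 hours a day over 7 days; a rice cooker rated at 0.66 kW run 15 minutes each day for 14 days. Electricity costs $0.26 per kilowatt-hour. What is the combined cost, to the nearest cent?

halogen floor lamp: Runtime = 5 h/day × 7 days = 35 h
halogen floor lamp: 0.2 kW × 35 h = 7 kWh
rice cooker: Runtime = 15 min × 14 = 210 min = 3.5 h
rice cooker: 0.66 kW × 3.5 h = 2.31 kWh
Total energy = 9.31 kWh
Cost = 9.31 × $0.26 = $2.42

$2.42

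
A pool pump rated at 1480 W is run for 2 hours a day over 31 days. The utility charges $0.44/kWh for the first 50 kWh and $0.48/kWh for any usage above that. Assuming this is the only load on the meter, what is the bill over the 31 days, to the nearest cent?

Runtime = 2 h/day × 31 days = 62 h
Energy = 1.48 kW × 62 h = 91.76 kWh
Tier 1 (0–50 kWh): 50 × $0.44 = $22
Above 50 kWh: 41.76 × $0.48 = $20.0448
Bill = $42.04

$42.04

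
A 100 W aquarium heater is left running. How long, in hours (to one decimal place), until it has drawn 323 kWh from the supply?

Hours = 323 kWh ÷ 0.1 kW = 3230.0 h

3230.0 h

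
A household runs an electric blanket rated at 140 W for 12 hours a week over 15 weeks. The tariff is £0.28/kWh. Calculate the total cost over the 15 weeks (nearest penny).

Runtime = 12 h/week × 15 weeks = 180 h
Energy = 0.14 kW × 180 h = 25.2 kWh
Cost = 25.2 kWh × £0.28/kWh = £7.06

£7.06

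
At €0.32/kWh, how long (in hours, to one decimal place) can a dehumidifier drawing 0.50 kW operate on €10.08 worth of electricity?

63.0 h

Energy available = €10.08 ÷ €0.32/kWh = 31.5 kWh
Hours = 31.5 kWh ÷ 0.5 kW = 63.0 h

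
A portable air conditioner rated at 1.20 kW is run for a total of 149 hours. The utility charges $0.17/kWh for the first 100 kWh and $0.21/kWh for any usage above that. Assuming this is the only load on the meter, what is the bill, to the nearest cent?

Energy = 1.2 kW × 149 h = 178.8 kWh
Tier 1 (0–100 kWh): 100 × $0.17 = $17
Above 100 kWh: 78.8 × $0.21 = $16.548
Bill = $33.55

$33.55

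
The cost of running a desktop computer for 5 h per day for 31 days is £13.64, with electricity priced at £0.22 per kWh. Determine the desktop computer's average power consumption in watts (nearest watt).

400 W

Energy = £13.64 ÷ £0.22/kWh = 62 kWh
Runtime = 5 h/day × 31 days = 155 h
Power = 62 kWh ÷ 155 h = 0.4 kW = 400 W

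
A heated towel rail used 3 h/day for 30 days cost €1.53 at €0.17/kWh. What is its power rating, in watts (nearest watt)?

Energy = €1.53 ÷ €0.17/kWh = 9 kWh
Runtime = 3 h/day × 30 days = 90 h
Power = 9 kWh ÷ 90 h = 0.1 kW = 100 W

100 W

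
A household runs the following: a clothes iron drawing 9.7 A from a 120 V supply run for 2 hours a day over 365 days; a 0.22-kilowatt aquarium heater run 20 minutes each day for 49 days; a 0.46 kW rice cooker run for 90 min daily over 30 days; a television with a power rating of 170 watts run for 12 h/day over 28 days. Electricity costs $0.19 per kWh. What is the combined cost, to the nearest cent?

clothes iron: Power = 9.7 A × 120 V = 1164 W = 1.164 kW
clothes iron: Runtime = 2 h/day × 365 days = 730 h
clothes iron: 1.164 kW × 730 h = 849.72 kWh
aquarium heater: Runtime = 20 min × 49 = 980 min = 16.333333… h
aquarium heater: 0.22 kW × 16.333333… h = 3.593333… kWh
rice cooker: Runtime = 90 min × 30 = 2700 min = 45 h
rice cooker: 0.46 kW × 45 h = 20.7 kWh
television: Runtime = 12 h/day × 28 days = 336 h
television: 0.17 kW × 336 h = 57.12 kWh
Total energy = 931.133333… kWh
Cost = 931.133333… × $0.19 = $176.92

$176.92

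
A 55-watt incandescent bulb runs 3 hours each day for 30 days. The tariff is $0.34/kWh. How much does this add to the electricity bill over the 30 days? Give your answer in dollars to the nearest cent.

Runtime = 3 h/day × 30 days = 90 h
Energy = 0.055 kW × 90 h = 4.95 kWh
Cost = 4.95 kWh × $0.34/kWh = $1.68

$1.68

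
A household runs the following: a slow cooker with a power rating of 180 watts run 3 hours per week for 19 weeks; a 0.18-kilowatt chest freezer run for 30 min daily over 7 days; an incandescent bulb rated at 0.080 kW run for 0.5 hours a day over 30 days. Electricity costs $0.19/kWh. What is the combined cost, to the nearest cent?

slow cooker: Runtime = 3 h/week × 19 weeks = 57 h
slow cooker: 0.18 kW × 57 h = 10.26 kWh
chest freezer: Runtime = 30 min × 7 = 210 min = 3.5 h
chest freezer: 0.18 kW × 3.5 h = 0.63 kWh
incandescent bulb: Runtime = 0.5 h/day × 30 days = 15 h
incandescent bulb: 0.08 kW × 15 h = 1.2 kWh
Total energy = 12.09 kWh
Cost = 12.09 × $0.19 = $2.30

$2.30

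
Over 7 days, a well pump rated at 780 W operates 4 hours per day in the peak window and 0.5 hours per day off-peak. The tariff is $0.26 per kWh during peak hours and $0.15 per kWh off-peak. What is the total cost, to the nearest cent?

Peak energy = 0.78 kW × 4 h × 7 = 21.84 kWh
Off-peak energy = 0.78 kW × 0.5 h × 7 = 2.73 kWh
Cost = 21.84 × $0.26 + 2.73 × $0.15 = $5.6784 + $0.4095 = $6.09

$6.09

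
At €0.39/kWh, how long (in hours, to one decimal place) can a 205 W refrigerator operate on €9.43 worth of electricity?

Energy available = €9.43 ÷ €0.39/kWh = 24.1795 kWh
Hours = 24.1795 kWh ÷ 0.205 kW = 117.9 h

117.9 h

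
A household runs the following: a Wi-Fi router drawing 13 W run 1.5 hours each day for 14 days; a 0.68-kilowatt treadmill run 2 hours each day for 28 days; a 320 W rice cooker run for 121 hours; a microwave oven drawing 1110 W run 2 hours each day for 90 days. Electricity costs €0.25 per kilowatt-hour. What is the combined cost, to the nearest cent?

Wi-Fi router: Runtime = 1.5 h/day × 14 days = 21 h
Wi-Fi router: 0.013 kW × 21 h = 0.273 kWh
treadmill: Runtime = 2 h/day × 28 days = 56 h
treadmill: 0.68 kW × 56 h = 38.08 kWh
rice cooker: 0.32 kW × 121 h = 38.72 kWh
microwave oven: Runtime = 2 h/day × 90 days = 180 h
microwave oven: 1.11 kW × 180 h = 199.8 kWh
Total energy = 276.873 kWh
Cost = 276.873 × €0.25 = €69.22

€69.22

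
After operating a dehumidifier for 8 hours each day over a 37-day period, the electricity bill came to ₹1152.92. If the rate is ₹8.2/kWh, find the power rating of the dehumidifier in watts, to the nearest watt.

475 W

Energy = ₹1152.92 ÷ ₹8.2/kWh = 140.6 kWh
Runtime = 8 h/day × 37 days = 296 h
Power = 140.6 kWh ÷ 296 h = 0.475 kW = 475 W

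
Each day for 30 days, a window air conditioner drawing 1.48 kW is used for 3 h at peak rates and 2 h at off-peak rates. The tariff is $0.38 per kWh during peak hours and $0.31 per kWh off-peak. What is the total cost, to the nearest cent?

$78.14

Peak energy = 1.48 kW × 3 h × 30 = 133.2 kWh
Off-peak energy = 1.48 kW × 2 h × 30 = 88.8 kWh
Cost = 133.2 × $0.38 + 88.8 × $0.31 = $50.616 + $27.528 = $78.14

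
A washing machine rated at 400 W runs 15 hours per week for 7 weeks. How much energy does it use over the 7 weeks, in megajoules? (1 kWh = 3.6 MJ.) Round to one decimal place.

Runtime = 15 h/week × 7 weeks = 105 h
Energy = 0.4 kW × 105 h = 42 kWh
= 42 × 3.6 MJ = 151.2 MJ

151.2 MJ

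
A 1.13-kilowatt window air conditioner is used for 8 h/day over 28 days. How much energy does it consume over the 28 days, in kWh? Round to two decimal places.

Runtime = 8 h/day × 28 days = 224 h
Energy = 1.13 kW × 224 h = 253.12 kWh

253.12 kWh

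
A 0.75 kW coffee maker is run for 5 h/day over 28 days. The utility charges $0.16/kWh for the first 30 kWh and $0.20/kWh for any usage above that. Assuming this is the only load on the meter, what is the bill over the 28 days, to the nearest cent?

$19.80

Runtime = 5 h/day × 28 days = 140 h
Energy = 0.75 kW × 140 h = 105 kWh
Tier 1 (0–30 kWh): 30 × $0.16 = $4.8
Above 30 kWh: 75 × $0.20 = $15
Bill = $19.80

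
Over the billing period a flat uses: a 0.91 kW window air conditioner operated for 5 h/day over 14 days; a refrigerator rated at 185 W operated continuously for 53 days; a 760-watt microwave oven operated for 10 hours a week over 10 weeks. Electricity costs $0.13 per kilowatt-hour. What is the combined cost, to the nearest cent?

window air conditioner: Runtime = 5 h/day × 14 days = 70 h
window air conditioner: 0.91 kW × 70 h = 63.7 kWh
refrigerator: Runtime = 24 h × 53 = 1272 h
refrigerator: 0.185 kW × 1272 h = 235.32 kWh
microwave oven: Runtime = 10 h/week × 10 weeks = 100 h
microwave oven: 0.76 kW × 100 h = 76 kWh
Total energy = 375.02 kWh
Cost = 375.02 × $0.13 = $48.75

$48.75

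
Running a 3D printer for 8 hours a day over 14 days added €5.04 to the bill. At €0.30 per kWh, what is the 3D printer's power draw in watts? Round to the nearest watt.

Energy = €5.04 ÷ €0.30/kWh = 16.8 kWh
Runtime = 8 h/day × 14 days = 112 h
Power = 16.8 kWh ÷ 112 h = 0.15 kW = 150 W

150 W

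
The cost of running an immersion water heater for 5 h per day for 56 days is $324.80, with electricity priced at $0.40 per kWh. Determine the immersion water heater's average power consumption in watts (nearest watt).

2900 W

Energy = $324.80 ÷ $0.40/kWh = 812 kWh
Runtime = 5 h/day × 56 days = 280 h
Power = 812 kWh ÷ 280 h = 2.9 kW = 2900 W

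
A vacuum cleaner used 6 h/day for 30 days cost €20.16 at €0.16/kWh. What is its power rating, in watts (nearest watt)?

Energy = €20.16 ÷ €0.16/kWh = 126 kWh
Runtime = 6 h/day × 30 days = 180 h
Power = 126 kWh ÷ 180 h = 0.7 kW = 700 W

700 W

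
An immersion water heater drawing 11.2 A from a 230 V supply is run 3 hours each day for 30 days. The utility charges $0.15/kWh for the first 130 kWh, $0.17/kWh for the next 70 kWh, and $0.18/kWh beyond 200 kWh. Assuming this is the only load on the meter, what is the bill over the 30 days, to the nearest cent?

Power = 11.2 A × 230 V = 2576 W = 2.576 kW
Runtime = 3 h/day × 30 days = 90 h
Energy = 2.576 kW × 90 h = 231.84 kWh
Tier 1 (0–130 kWh): 130 × $0.15 = $19.5
Tier 2 (130–200 kWh): 70 × $0.17 = $11.9
Above 200 kWh: 31.84 × $0.18 = $5.7312
Bill = $37.13

$37.13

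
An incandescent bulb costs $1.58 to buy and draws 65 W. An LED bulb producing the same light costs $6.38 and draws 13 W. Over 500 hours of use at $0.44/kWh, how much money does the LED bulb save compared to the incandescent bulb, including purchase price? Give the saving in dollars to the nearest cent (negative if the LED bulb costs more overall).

incandescent bulb: $1.58 + (65/1000) kW × 500 h × $0.44 = $1.58 + $14.3 = $15.88
LED bulb: $6.38 + (13/1000) kW × 500 h × $0.44 = $6.38 + $2.86 = $9.24
Saving = $15.88 − $9.24 = $6.64

$6.64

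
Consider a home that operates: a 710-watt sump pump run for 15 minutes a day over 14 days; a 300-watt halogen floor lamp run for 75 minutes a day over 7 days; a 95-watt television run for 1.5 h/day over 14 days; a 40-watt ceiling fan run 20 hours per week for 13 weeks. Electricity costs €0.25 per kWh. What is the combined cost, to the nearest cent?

€4.38

sump pump: Runtime = 15 min × 14 = 210 min = 3.5 h
sump pump: 0.71 kW × 3.5 h = 2.485 kWh
halogen floor lamp: Runtime = 75 min × 7 = 525 min = 8.75 h
halogen floor lamp: 0.3 kW × 8.75 h = 2.625 kWh
television: Runtime = 1.5 h/day × 14 days = 21 h
television: 0.095 kW × 21 h = 1.995 kWh
ceiling fan: Runtime = 20 h/week × 13 weeks = 260 h
ceiling fan: 0.04 kW × 260 h = 10.4 kWh
Total energy = 17.505 kWh
Cost = 17.505 × €0.25 = €4.38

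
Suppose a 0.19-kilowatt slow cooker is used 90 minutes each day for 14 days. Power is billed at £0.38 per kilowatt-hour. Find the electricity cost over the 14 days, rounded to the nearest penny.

£1.52

Runtime = 90 min × 14 = 1260 min = 21 h
Energy = 0.19 kW × 21 h = 3.99 kWh
Cost = 3.99 kWh × £0.38/kWh = £1.52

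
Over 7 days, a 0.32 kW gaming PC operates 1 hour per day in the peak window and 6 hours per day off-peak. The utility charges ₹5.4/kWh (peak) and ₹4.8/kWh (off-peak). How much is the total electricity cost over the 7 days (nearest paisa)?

₹76.61

Peak energy = 0.32 kW × 1 h × 7 = 2.24 kWh
Off-peak energy = 0.32 kW × 6 h × 7 = 13.44 kWh
Cost = 2.24 × ₹5.4 + 13.44 × ₹4.8 = ₹12.096 + ₹64.512 = ₹76.61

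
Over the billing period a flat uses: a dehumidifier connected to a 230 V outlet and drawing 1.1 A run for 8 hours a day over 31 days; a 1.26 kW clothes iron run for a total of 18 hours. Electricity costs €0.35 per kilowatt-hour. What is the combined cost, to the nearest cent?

€29.90

dehumidifier: Power = 1.1 A × 230 V = 253 W = 0.253 kW
dehumidifier: Runtime = 8 h/day × 31 days = 248 h
dehumidifier: 0.253 kW × 248 h = 62.744 kWh
clothes iron: 1.26 kW × 18 h = 22.68 kWh
Total energy = 85.424 kWh
Cost = 85.424 × €0.35 = €29.90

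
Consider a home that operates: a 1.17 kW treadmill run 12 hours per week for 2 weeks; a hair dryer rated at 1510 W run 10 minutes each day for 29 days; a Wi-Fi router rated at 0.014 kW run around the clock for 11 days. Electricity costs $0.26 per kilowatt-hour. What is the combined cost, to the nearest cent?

$10.16

treadmill: Runtime = 12 h/week × 2 weeks = 24 h
treadmill: 1.17 kW × 24 h = 28.08 kWh
hair dryer: Runtime = 10 min × 29 = 290 min = 4.833333… h
hair dryer: 1.51 kW × 4.833333… h = 7.298333… kWh
Wi-Fi router: Runtime = 24 h × 11 = 264 h
Wi-Fi router: 0.014 kW × 264 h = 3.696 kWh
Total energy = 39.074333… kWh
Cost = 39.074333… × $0.26 = $10.16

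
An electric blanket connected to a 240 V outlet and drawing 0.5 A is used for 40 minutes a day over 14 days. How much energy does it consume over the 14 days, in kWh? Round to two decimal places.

1.12 kWh

Power = 0.5 A × 240 V = 120 W = 0.12 kW
Runtime = 40 min × 14 = 560 min = 9.333333… h
Energy = 0.12 kW × 9.333333… h = 1.12 kWh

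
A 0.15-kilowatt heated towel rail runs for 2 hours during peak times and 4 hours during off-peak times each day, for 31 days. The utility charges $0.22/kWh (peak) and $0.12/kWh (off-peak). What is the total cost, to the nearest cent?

Peak energy = 0.15 kW × 2 h × 31 = 9.3 kWh
Off-peak energy = 0.15 kW × 4 h × 31 = 18.6 kWh
Cost = 9.3 × $0.22 + 18.6 × $0.12 = $2.046 + $2.232 = $4.28

$4.28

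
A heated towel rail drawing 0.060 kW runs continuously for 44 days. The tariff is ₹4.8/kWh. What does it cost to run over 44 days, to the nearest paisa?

Runtime = 24 h × 44 = 1056 h
Energy = 0.06 kW × 1056 h = 63.36 kWh
Cost = 63.36 kWh × ₹4.8/kWh = ₹304.13

₹304.13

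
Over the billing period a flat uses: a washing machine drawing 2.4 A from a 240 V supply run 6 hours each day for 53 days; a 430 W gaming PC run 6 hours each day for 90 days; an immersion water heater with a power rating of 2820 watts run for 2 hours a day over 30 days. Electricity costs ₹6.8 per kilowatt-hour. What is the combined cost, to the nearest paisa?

washing machine: Power = 2.4 A × 240 V = 576 W = 0.576 kW
washing machine: Runtime = 6 h/day × 53 days = 318 h
washing machine: 0.576 kW × 318 h = 183.168 kWh
gaming PC: Runtime = 6 h/day × 90 days = 540 h
gaming PC: 0.43 kW × 540 h = 232.2 kWh
immersion water heater: Runtime = 2 h/day × 30 days = 60 h
immersion water heater: 2.82 kW × 60 h = 169.2 kWh
Total energy = 584.568 kWh
Cost = 584.568 × ₹6.8 = ₹3975.06

₹3975.06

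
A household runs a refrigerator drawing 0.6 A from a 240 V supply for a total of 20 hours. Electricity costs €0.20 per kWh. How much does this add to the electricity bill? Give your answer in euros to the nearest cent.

€0.58

Power = 0.6 A × 240 V = 144 W = 0.144 kW
Energy = 0.144 kW × 20 h = 2.88 kWh
Cost = 2.88 kWh × €0.20/kWh = €0.58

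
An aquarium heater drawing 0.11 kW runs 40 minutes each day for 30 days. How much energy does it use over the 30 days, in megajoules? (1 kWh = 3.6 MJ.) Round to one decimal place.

Runtime = 40 min × 30 = 1200 min = 20 h
Energy = 0.11 kW × 20 h = 2.2 kWh
= 2.2 × 3.6 MJ = 7.9 MJ

7.9 MJ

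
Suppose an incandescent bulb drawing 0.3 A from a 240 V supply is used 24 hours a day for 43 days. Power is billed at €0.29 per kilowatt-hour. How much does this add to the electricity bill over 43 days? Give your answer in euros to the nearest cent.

€21.55

Power = 0.3 A × 240 V = 72 W = 0.072 kW
Runtime = 24 h × 43 = 1032 h
Energy = 0.072 kW × 1032 h = 74.304 kWh
Cost = 74.304 kWh × €0.29/kWh = €21.55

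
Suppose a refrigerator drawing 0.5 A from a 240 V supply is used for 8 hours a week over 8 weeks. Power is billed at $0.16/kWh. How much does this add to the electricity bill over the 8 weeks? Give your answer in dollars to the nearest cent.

$1.23

Power = 0.5 A × 240 V = 120 W = 0.12 kW
Runtime = 8 h/week × 8 weeks = 64 h
Energy = 0.12 kW × 64 h = 7.68 kWh
Cost = 7.68 kWh × $0.16/kWh = $1.23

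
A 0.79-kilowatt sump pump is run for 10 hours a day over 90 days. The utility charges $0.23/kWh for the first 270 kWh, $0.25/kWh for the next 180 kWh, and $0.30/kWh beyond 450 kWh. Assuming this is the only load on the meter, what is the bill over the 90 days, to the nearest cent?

$185.40

Runtime = 10 h/day × 90 days = 900 h
Energy = 0.79 kW × 900 h = 711 kWh
Tier 1 (0–270 kWh): 270 × $0.23 = $62.1
Tier 2 (270–450 kWh): 180 × $0.25 = $45
Above 450 kWh: 261 × $0.30 = $78.3
Bill = $185.40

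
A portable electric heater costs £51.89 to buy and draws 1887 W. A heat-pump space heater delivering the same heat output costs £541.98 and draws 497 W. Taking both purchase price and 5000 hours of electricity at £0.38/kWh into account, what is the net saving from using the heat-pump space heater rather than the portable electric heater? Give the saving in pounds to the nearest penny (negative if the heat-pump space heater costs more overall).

£2150.91

portable electric heater: £51.89 + (1887/1000) kW × 5000 h × £0.38 = £51.89 + £3585.3 = £3637.19
heat-pump space heater: £541.98 + (497/1000) kW × 5000 h × £0.38 = £541.98 + £944.3 = £1486.28
Saving = £3637.19 − £1486.28 = £2150.91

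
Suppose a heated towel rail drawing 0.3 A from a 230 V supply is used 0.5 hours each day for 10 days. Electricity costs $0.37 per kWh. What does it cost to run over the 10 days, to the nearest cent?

$0.13

Power = 0.3 A × 230 V = 69 W = 0.069 kW
Runtime = 0.5 h/day × 10 days = 5 h
Energy = 0.069 kW × 5 h = 0.345 kWh
Cost = 0.345 kWh × $0.37/kWh = $0.13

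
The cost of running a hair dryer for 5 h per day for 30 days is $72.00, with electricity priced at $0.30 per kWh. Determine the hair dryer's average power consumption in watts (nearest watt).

1600 W

Energy = $72.00 ÷ $0.30/kWh = 240 kWh
Runtime = 5 h/day × 30 days = 150 h
Power = 240 kWh ÷ 150 h = 1.6 kW = 1600 W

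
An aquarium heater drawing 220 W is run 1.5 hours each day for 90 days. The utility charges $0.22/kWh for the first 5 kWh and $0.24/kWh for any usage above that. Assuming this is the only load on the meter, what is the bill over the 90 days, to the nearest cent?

$7.03

Runtime = 1.5 h/day × 90 days = 135 h
Energy = 0.22 kW × 135 h = 29.7 kWh
Tier 1 (0–5 kWh): 5 × $0.22 = $1.1
Above 5 kWh: 24.7 × $0.24 = $5.928
Bill = $7.03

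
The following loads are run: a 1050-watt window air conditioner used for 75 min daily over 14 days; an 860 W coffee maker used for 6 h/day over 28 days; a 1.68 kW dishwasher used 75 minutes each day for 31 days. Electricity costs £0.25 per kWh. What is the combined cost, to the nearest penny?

£56.99

window air conditioner: Runtime = 75 min × 14 = 1050 min = 17.5 h
window air conditioner: 1.05 kW × 17.5 h = 18.375 kWh
coffee maker: Runtime = 6 h/day × 28 days = 168 h
coffee maker: 0.86 kW × 168 h = 144.48 kWh
dishwasher: Runtime = 75 min × 31 = 2325 min = 38.75 h
dishwasher: 1.68 kW × 38.75 h = 65.1 kWh
Total energy = 227.955 kWh
Cost = 227.955 × £0.25 = £56.99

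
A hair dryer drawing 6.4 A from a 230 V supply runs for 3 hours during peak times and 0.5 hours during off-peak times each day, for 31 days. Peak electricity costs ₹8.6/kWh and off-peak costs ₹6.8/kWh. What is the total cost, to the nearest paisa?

₹1332.45

Power = 6.4 A × 230 V = 1472 W = 1.472 kW
Peak energy = 1.472 kW × 3 h × 31 = 136.896 kWh
Off-peak energy = 1.472 kW × 0.5 h × 31 = 22.816 kWh
Cost = 136.896 × ₹8.6 + 22.816 × ₹6.8 = ₹1177.3056 + ₹155.1488 = ₹1332.45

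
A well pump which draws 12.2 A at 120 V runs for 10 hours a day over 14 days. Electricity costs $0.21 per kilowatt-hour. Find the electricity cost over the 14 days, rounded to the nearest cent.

Power = 12.2 A × 120 V = 1464 W = 1.464 kW
Runtime = 10 h/day × 14 days = 140 h
Energy = 1.464 kW × 140 h = 204.96 kWh
Cost = 204.96 kWh × $0.21/kWh = $43.04

$43.04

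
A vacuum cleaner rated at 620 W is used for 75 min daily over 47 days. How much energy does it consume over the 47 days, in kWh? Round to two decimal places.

36.43 kWh

Runtime = 75 min × 47 = 3525 min = 58.75 h
Energy = 0.62 kW × 58.75 h = 36.425 kWh ≈ 36.43 kWh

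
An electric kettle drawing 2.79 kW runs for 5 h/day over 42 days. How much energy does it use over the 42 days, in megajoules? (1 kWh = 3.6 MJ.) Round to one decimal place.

2109.2 MJ

Runtime = 5 h/day × 42 days = 210 h
Energy = 2.79 kW × 210 h = 585.9 kWh
= 585.9 × 3.6 MJ = 2109.2 MJ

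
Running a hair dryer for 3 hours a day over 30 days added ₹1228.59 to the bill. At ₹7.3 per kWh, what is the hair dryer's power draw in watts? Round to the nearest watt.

1870 W

Energy = ₹1228.59 ÷ ₹7.3/kWh = 168.3 kWh
Runtime = 3 h/day × 30 days = 90 h
Power = 168.3 kWh ÷ 90 h = 1.87 kW = 1870 W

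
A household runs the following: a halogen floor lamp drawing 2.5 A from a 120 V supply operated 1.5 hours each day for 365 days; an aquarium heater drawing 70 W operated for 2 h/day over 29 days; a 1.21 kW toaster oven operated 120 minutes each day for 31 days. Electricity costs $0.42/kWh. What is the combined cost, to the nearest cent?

halogen floor lamp: Power = 2.5 A × 120 V = 300 W = 0.3 kW
halogen floor lamp: Runtime = 1.5 h/day × 365 days = 547.5 h
halogen floor lamp: 0.3 kW × 547.5 h = 164.25 kWh
aquarium heater: Runtime = 2 h/day × 29 days = 58 h
aquarium heater: 0.07 kW × 58 h = 4.06 kWh
toaster oven: Runtime = 120 min × 31 = 3720 min = 62 h
toaster oven: 1.21 kW × 62 h = 75.02 kWh
Total energy = 243.33 kWh
Cost = 243.33 × $0.42 = $102.20

$102.20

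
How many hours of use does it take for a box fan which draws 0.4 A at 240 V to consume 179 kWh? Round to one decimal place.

1864.6 h

Power = 0.4 A × 240 V = 96 W = 0.096 kW
Hours = 179 kWh ÷ 0.096 kW = 1864.6 h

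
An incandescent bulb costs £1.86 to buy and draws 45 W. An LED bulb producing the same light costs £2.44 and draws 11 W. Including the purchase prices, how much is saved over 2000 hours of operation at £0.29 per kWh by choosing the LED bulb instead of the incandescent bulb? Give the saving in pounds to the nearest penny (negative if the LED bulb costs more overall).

£19.14

incandescent bulb: £1.86 + (45/1000) kW × 2000 h × £0.29 = £1.86 + £26.1 = £27.96
LED bulb: £2.44 + (11/1000) kW × 2000 h × £0.29 = £2.44 + £6.38 = £8.82
Saving = £27.96 − £8.82 = £19.14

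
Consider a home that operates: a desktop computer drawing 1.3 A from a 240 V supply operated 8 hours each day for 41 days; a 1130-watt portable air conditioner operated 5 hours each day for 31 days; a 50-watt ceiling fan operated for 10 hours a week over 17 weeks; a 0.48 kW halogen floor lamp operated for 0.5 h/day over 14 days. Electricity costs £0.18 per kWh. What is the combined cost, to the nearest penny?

desktop computer: Power = 1.3 A × 240 V = 312 W = 0.312 kW
desktop computer: Runtime = 8 h/day × 41 days = 328 h
desktop computer: 0.312 kW × 328 h = 102.336 kWh
portable air conditioner: Runtime = 5 h/day × 31 days = 155 h
portable air conditioner: 1.13 kW × 155 h = 175.15 kWh
ceiling fan: Runtime = 10 h/week × 17 weeks = 170 h
ceiling fan: 0.05 kW × 170 h = 8.5 kWh
halogen floor lamp: Runtime = 0.5 h/day × 14 days = 7 h
halogen floor lamp: 0.48 kW × 7 h = 3.36 kWh
Total energy = 289.346 kWh
Cost = 289.346 × £0.18 = £52.08

£52.08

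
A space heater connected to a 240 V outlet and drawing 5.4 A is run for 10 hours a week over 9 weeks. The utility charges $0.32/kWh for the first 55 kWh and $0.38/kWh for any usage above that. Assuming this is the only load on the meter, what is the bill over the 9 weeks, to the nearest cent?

$41.02

Power = 5.4 A × 240 V = 1296 W = 1.296 kW
Runtime = 10 h/week × 9 weeks = 90 h
Energy = 1.296 kW × 90 h = 116.64 kWh
Tier 1 (0–55 kWh): 55 × $0.32 = $17.6
Above 55 kWh: 61.64 × $0.38 = $23.4232
Bill = $41.02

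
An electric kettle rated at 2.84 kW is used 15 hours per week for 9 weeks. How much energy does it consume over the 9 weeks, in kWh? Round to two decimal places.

Runtime = 15 h/week × 9 weeks = 135 h
Energy = 2.84 kW × 135 h = 383.4 kWh

383.40 kWh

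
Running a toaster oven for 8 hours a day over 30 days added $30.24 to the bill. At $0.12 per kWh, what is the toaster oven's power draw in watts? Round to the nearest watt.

Energy = $30.24 ÷ $0.12/kWh = 252 kWh
Runtime = 8 h/day × 30 days = 240 h
Power = 252 kWh ÷ 240 h = 1.05 kW = 1050 W

1050 W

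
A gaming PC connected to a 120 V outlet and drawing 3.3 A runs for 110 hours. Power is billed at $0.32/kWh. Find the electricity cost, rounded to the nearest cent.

$13.94

Power = 3.3 A × 120 V = 396 W = 0.396 kW
Energy = 0.396 kW × 110 h = 43.56 kWh
Cost = 43.56 kWh × $0.32/kWh = $13.94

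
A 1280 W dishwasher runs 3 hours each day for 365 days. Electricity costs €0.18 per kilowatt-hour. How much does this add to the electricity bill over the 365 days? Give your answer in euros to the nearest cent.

Runtime = 3 h/day × 365 days = 1095 h
Energy = 1.28 kW × 1095 h = 1401.6 kWh
Cost = 1401.6 kWh × €0.18/kWh = €252.29

€252.29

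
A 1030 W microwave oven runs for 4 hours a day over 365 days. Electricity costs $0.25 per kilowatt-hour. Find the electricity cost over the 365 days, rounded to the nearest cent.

$375.95

Runtime = 4 h/day × 365 days = 1460 h
Energy = 1.03 kW × 1460 h = 1503.8 kWh
Cost = 1503.8 kWh × $0.25/kWh = $375.95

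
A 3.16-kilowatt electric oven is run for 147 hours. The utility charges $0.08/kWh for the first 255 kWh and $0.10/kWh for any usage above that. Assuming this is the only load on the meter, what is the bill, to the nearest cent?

Energy = 3.16 kW × 147 h = 464.52 kWh
Tier 1 (0–255 kWh): 255 × $0.08 = $20.4
Above 255 kWh: 209.52 × $0.10 = $20.952
Bill = $41.35

$41.35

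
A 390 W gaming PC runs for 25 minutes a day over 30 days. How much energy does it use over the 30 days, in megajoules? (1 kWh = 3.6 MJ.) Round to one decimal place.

Runtime = 25 min × 30 = 750 min = 12.5 h
Energy = 0.39 kW × 12.5 h = 4.875 kWh
= 4.875 × 3.6 MJ = 17.6 MJ

17.6 MJ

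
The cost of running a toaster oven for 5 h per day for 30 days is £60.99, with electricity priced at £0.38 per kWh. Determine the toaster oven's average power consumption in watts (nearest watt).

Energy = £60.99 ÷ £0.38/kWh = 160.5 kWh
Runtime = 5 h/day × 30 days = 150 h
Power = 160.5 kWh ÷ 150 h = 1.07 kW = 1070 W

1070 W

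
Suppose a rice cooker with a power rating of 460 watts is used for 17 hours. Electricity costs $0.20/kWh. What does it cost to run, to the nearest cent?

$1.56

Energy = 0.46 kW × 17 h = 7.82 kWh
Cost = 7.82 kWh × $0.20/kWh = $1.56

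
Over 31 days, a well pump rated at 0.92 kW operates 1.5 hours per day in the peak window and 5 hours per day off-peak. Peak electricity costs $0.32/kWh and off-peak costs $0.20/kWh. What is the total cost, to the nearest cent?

Peak energy = 0.92 kW × 1.5 h × 31 = 42.78 kWh
Off-peak energy = 0.92 kW × 5 h × 31 = 142.6 kWh
Cost = 42.78 × $0.32 + 142.6 × $0.20 = $13.6896 + $28.52 = $42.21

$42.21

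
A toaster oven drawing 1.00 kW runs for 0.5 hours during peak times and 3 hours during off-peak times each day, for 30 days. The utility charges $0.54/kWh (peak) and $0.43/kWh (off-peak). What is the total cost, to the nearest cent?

$46.80

Peak energy = 1 kW × 0.5 h × 30 = 15 kWh
Off-peak energy = 1 kW × 3 h × 30 = 90 kWh
Cost = 15 × $0.54 + 90 × $0.43 = $8.1 + $38.7 = $46.80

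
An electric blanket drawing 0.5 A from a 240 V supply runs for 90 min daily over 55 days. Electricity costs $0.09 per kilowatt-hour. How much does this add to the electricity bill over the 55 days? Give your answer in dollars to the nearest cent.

Power = 0.5 A × 240 V = 120 W = 0.12 kW
Runtime = 90 min × 55 = 4950 min = 82.5 h
Energy = 0.12 kW × 82.5 h = 9.9 kWh
Cost = 9.9 kWh × $0.09/kWh = $0.89

$0.89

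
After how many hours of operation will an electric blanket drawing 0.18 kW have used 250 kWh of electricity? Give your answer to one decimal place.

Hours = 250 kWh ÷ 0.18 kW = 1388.9 h

1388.9 h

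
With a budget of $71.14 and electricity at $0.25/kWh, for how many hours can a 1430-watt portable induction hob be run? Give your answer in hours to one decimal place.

199.0 h

Energy available = $71.14 ÷ $0.25/kWh = 284.56 kWh
Hours = 284.56 kWh ÷ 1.43 kW = 199.0 h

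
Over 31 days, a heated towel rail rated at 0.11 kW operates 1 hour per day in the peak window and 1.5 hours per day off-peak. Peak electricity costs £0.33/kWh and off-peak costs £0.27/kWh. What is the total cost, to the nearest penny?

£2.51

Peak energy = 0.11 kW × 1 h × 31 = 3.41 kWh
Off-peak energy = 0.11 kW × 1.5 h × 31 = 5.115 kWh
Cost = 3.41 × £0.33 + 5.115 × £0.27 = £1.1253 + £1.38105 = £2.51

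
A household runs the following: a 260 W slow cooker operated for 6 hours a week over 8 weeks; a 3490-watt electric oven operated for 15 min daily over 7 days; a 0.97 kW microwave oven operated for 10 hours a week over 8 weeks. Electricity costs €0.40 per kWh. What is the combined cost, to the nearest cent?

€38.48

slow cooker: Runtime = 6 h/week × 8 weeks = 48 h
slow cooker: 0.26 kW × 48 h = 12.48 kWh
electric oven: Runtime = 15 min × 7 = 105 min = 1.75 h
electric oven: 3.49 kW × 1.75 h = 6.1075 kWh
microwave oven: Runtime = 10 h/week × 8 weeks = 80 h
microwave oven: 0.97 kW × 80 h = 77.6 kWh
Total energy = 96.1875 kWh
Cost = 96.1875 × €0.40 = €38.48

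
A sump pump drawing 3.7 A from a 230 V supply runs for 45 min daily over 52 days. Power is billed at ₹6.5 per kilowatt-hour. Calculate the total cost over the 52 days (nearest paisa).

₹215.73

Power = 3.7 A × 230 V = 851 W = 0.851 kW
Runtime = 45 min × 52 = 2340 min = 39 h
Energy = 0.851 kW × 39 h = 33.189 kWh
Cost = 33.189 kWh × ₹6.5/kWh = ₹215.73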